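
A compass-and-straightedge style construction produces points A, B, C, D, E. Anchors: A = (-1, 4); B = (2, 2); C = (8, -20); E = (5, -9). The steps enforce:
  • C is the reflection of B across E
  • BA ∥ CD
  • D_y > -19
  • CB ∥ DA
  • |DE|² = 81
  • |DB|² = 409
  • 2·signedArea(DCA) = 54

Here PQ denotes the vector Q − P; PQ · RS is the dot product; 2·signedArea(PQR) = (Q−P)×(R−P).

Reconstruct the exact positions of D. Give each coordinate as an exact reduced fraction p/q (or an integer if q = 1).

1. D_x = 5  [CB ∥ DA ∩ BA ∥ CD]
2. D_y = -18  [CB ∥ DA ∩ BA ∥ CD]
   → D = (5, -18)

D = (5, -18)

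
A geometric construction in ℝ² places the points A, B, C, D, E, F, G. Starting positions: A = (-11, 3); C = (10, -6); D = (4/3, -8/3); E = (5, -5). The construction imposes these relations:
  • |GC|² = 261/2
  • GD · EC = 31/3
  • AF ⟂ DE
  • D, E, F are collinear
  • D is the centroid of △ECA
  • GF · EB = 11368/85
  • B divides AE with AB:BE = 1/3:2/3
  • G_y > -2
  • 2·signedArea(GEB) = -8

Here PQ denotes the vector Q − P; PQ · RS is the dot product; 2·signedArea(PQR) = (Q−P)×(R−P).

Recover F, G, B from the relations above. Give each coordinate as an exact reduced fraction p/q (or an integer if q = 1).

1. F_x = -851/85  [D, E, F are collinear ∩ AF ⟂ DE]
2. F_y = 387/85  [D, E, F are collinear ∩ AF ⟂ DE]
   → F = (-851/85, 387/85)
3. G_x = -1/2  [line -5·x + 1·y + -1 = 0 ∩ |GC|² = 261/2]
4. G_y = -3/2  [line -5·x + 1·y + -1 = 0 ∩ |GC|² = 261/2]
   → G = (-1/2, -3/2)
5. B_x = -17/3  [B divides AE with AB:BE = 1/3:2/3]
6. B_y = 1/3  [B divides AE with AB:BE = 1/3:2/3]
   → B = (-17/3, 1/3)

B = (-17/3, 1/3)
F = (-851/85, 387/85)
G = (-1/2, -3/2)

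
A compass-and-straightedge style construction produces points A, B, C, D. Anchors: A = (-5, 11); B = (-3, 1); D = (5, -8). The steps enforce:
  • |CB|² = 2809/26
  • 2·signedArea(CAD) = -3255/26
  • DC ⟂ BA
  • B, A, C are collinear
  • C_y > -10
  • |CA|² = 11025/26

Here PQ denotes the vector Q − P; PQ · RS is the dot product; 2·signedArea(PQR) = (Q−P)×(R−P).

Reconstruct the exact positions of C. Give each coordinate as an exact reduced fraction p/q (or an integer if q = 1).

C = (-25/26, -239/26)

1. C_x = -25/26  [B, A, C are collinear ∩ DC ⟂ BA]
2. C_y = -239/26  [B, A, C are collinear ∩ DC ⟂ BA]
   → C = (-25/26, -239/26)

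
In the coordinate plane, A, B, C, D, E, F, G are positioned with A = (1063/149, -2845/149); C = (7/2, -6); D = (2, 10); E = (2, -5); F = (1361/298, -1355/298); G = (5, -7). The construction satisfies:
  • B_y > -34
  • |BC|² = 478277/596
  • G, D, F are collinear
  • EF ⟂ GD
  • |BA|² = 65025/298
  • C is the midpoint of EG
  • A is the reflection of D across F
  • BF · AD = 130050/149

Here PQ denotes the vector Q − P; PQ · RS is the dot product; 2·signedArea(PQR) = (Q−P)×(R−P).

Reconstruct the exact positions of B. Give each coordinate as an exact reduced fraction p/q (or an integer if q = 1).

B = (2891/298, -10025/298)

1. B_x = 2891/298  [line 765/149·x + -4335/149·y + -153255/149 = 0 ∩ |BC|² = 478277/596]
2. B_y = -10025/298  [line 765/149·x + -4335/149·y + -153255/149 = 0 ∩ |BC|² = 478277/596]
   → B = (2891/298, -10025/298)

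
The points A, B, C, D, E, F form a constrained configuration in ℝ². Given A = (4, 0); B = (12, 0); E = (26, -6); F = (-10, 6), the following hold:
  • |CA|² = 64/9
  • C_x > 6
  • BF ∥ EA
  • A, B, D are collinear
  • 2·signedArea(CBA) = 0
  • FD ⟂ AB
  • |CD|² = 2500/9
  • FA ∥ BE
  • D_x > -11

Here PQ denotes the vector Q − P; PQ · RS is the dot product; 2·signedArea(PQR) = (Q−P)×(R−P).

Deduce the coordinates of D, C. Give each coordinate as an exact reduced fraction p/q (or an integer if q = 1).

C = (20/3, 0)
D = (-10, 0)

1. D_x = -10  [A, B, D are collinear ∩ FD ⟂ AB]
2. D_y = 0  [A, B, D are collinear ∩ FD ⟂ AB]
   → D = (-10, 0)
3. C_y = 0  [2·signedArea(CBA) = 0]
4. C_x = 20/3  [|CD|² = 2500/9]
   → C = (20/3, 0)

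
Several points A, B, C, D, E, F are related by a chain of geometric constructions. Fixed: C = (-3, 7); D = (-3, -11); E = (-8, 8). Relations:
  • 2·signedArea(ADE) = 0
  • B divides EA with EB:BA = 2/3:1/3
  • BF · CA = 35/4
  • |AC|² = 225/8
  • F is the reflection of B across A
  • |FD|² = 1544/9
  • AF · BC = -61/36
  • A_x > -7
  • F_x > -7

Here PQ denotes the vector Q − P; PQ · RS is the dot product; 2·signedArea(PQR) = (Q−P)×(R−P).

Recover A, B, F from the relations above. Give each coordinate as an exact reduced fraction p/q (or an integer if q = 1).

1. A_x = -27/4  [line -19·x + -5·y + -112 = 0 ∩ |AC|² = 225/8]
2. A_y = 13/4  [line -19·x + -5·y + -112 = 0 ∩ |AC|² = 225/8]
   → A = (-27/4, 13/4)
3. B_x = -43/6  [B divides EA with EB:BA = 2/3:1/3]
4. B_y = 29/6  [B divides EA with EB:BA = 2/3:1/3]
   → B = (-43/6, 29/6)
5. F_x = -19/3  [F is the reflection of B across A]
6. F_y = 5/3  [F is the reflection of B across A]
   → F = (-19/3, 5/3)

A = (-27/4, 13/4)
B = (-43/6, 29/6)
F = (-19/3, 5/3)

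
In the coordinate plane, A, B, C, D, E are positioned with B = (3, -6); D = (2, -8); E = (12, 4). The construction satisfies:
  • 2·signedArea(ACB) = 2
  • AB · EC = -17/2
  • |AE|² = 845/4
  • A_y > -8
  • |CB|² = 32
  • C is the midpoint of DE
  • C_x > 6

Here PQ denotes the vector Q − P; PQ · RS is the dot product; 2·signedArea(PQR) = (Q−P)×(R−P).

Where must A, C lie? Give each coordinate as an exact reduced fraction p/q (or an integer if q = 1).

A = (5/2, -7)
C = (7, -2)

1. C_x = 7  [C is the midpoint of DE]
2. C_y = -2  [C is the midpoint of DE]
   → C = (7, -2)
3. A_x = 5/2  [2·signedArea(ACB) = 2 ∩ AB · EC = -17/2]
4. A_y = -7  [2·signedArea(ACB) = 2 ∩ AB · EC = -17/2]
   → A = (5/2, -7)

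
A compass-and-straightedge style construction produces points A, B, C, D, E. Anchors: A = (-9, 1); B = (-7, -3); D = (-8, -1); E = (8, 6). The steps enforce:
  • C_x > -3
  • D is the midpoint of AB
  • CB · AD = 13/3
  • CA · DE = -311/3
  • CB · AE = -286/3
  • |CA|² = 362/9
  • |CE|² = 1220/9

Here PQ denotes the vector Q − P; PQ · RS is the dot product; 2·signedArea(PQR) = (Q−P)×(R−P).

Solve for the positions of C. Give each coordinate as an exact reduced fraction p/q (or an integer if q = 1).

1. C_x = -8/3  [CB · AE = -286/3 ∩ CB · AD = 13/3]
2. C_y = 4/3  [CB · AE = -286/3 ∩ CB · AD = 13/3]
   → C = (-8/3, 4/3)

C = (-8/3, 4/3)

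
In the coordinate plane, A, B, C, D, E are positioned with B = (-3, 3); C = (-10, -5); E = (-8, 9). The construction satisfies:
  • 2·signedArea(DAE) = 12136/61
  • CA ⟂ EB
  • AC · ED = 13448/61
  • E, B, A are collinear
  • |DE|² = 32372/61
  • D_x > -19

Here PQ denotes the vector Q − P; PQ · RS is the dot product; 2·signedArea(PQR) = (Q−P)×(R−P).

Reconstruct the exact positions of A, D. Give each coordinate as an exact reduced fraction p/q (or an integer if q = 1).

A = (-118/61, 105/61)
D = (-1102/61, -715/61)

1. A_x = -118/61  [E, B, A are collinear ∩ CA ⟂ EB]
2. A_y = 105/61  [E, B, A are collinear ∩ CA ⟂ EB]
   → A = (-118/61, 105/61)
3. D_x = -1102/61  [line -444/61·x + -370/61·y + -12358/61 = 0 ∩ |DE|² = 32372/61]
4. D_y = -715/61  [line -444/61·x + -370/61·y + -12358/61 = 0 ∩ |DE|² = 32372/61]
   → D = (-1102/61, -715/61)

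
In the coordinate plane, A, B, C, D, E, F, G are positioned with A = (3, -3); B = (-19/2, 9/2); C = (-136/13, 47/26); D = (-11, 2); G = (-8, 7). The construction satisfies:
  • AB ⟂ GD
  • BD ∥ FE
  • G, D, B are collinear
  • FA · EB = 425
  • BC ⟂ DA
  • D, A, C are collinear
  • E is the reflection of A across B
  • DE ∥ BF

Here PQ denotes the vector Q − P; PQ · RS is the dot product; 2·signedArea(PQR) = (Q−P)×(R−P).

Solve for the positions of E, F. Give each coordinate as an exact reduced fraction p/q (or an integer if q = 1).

1. E_x = -22  [E is the reflection of A across B]
2. E_y = 12  [E is the reflection of A across B]
   → E = (-22, 12)
3. F_x = -41/2  [BD ∥ FE ∩ DE ∥ BF]
4. F_y = 29/2  [BD ∥ FE ∩ DE ∥ BF]
   → F = (-41/2, 29/2)

E = (-22, 12)
F = (-41/2, 29/2)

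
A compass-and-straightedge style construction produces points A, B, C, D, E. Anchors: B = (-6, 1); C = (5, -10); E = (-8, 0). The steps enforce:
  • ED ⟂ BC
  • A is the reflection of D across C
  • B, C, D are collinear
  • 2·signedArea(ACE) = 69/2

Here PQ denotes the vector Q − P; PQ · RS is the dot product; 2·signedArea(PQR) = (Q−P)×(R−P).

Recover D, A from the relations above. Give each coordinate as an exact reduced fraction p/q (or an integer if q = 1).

1. D_x = -13/2  [B, C, D are collinear ∩ ED ⟂ BC]
2. D_y = 3/2  [B, C, D are collinear ∩ ED ⟂ BC]
   → D = (-13/2, 3/2)
3. A_x = 33/2  [A is the reflection of D across C]
4. A_y = -43/2  [A is the reflection of D across C]
   → A = (33/2, -43/2)

A = (33/2, -43/2)
D = (-13/2, 3/2)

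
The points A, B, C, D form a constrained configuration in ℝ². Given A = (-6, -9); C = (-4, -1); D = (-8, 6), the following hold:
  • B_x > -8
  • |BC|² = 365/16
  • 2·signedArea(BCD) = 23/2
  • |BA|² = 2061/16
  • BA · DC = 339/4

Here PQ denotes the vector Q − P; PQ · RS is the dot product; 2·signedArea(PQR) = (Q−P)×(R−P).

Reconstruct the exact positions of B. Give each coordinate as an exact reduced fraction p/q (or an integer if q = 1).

1. B_x = -15/2  [2·signedArea(BCD) = 23/2 ∩ BA · DC = 339/4]
2. B_y = 9/4  [2·signedArea(BCD) = 23/2 ∩ BA · DC = 339/4]
   → B = (-15/2, 9/4)

B = (-15/2, 9/4)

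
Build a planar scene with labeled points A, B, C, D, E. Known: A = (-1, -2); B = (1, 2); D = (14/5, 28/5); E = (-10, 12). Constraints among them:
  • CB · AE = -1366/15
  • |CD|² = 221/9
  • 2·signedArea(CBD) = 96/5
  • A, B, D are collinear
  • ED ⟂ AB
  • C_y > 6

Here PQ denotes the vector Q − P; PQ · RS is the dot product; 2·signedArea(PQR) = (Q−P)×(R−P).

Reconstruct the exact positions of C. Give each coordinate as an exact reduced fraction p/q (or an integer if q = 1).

1. C_x = -31/15  [CB · AE = -1366/15 ∩ 2·signedArea(CBD) = 96/5]
2. C_y = 98/15  [CB · AE = -1366/15 ∩ 2·signedArea(CBD) = 96/5]
   → C = (-31/15, 98/15)

C = (-31/15, 98/15)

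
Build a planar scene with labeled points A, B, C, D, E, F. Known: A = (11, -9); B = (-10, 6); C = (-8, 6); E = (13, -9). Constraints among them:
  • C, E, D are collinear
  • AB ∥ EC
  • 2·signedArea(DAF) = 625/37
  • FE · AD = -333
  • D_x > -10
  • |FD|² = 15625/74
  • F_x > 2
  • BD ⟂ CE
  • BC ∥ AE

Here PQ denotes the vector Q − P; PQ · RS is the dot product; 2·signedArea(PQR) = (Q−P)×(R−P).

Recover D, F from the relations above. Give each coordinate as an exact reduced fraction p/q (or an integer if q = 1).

1. D_x = -345/37  [C, E, D are collinear ∩ BD ⟂ CE]
2. D_y = 257/37  [C, E, D are collinear ∩ BD ⟂ CE]
   → D = (-345/37, 257/37)
3. F_x = 5/2  [FE · AD = -333 ∩ 2·signedArea(DAF) = 625/37]
4. F_y = -3/2  [FE · AD = -333 ∩ 2·signedArea(DAF) = 625/37]
   → F = (5/2, -3/2)

D = (-345/37, 257/37)
F = (5/2, -3/2)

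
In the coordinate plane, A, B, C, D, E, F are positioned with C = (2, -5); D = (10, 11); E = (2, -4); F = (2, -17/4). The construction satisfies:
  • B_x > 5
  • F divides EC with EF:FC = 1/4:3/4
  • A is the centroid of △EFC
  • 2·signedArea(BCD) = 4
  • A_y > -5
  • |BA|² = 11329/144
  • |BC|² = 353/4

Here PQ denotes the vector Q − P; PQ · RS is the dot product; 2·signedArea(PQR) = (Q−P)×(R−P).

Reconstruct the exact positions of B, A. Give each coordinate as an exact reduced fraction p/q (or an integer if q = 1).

1. B_x = 6  [line -16·x + 8·y + 68 = 0 ∩ |BC|² = 353/4]
2. B_y = 7/2  [line -16·x + 8·y + 68 = 0 ∩ |BC|² = 353/4]
   → B = (6, 7/2)
3. A_x = 2  [A is the centroid of △EFC]
4. A_y = -53/12  [A is the centroid of △EFC]
   → A = (2, -53/12)

A = (2, -53/12)
B = (6, 7/2)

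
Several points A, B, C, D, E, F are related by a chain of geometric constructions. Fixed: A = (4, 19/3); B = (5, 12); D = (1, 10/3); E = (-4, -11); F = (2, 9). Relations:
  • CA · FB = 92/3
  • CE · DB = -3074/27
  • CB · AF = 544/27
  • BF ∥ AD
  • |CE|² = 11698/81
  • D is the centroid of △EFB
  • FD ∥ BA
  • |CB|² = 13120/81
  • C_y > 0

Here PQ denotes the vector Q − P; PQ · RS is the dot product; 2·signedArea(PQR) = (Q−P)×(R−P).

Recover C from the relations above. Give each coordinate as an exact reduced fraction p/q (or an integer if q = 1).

1. C_x = -1/3  [CB · AF = 544/27 ∩ CE · DB = -3074/27]
2. C_y = 4/9  [CB · AF = 544/27 ∩ CE · DB = -3074/27]
   → C = (-1/3, 4/9)

C = (-1/3, 4/9)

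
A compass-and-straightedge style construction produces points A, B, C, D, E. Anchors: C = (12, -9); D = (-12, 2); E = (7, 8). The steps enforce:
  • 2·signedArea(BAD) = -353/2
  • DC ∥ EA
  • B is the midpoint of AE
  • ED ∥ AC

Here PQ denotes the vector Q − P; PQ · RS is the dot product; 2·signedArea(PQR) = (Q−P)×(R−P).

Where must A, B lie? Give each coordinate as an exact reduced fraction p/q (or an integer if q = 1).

A = (31, -3)
B = (19, 5/2)

1. A_x = 31  [ED ∥ AC ∩ DC ∥ EA]
2. A_y = -3  [ED ∥ AC ∩ DC ∥ EA]
   → A = (31, -3)
3. B_x = 19  [B is the midpoint of AE]
4. B_y = 5/2  [B is the midpoint of AE]
   → B = (19, 5/2)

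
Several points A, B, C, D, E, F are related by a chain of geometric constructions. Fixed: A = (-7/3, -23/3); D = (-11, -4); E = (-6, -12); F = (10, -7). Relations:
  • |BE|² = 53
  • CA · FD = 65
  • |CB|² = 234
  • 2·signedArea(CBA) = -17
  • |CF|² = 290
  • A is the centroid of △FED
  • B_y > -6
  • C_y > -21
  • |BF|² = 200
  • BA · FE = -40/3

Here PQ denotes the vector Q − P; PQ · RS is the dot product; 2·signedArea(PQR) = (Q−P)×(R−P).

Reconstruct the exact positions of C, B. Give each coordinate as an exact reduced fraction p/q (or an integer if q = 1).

1. B_x = -4  [line 16·x + 5·y + 89 = 0 ∩ |BE|² = 53]
2. B_y = -5  [line 16·x + 5·y + 89 = 0 ∩ |BE|² = 53]
   → B = (-4, -5)
3. C_x = -1  [2·signedArea(CBA) = -17 ∩ CA · FD = 65]
4. C_y = -20  [2·signedArea(CBA) = -17 ∩ CA · FD = 65]
   → C = (-1, -20)

B = (-4, -5)
C = (-1, -20)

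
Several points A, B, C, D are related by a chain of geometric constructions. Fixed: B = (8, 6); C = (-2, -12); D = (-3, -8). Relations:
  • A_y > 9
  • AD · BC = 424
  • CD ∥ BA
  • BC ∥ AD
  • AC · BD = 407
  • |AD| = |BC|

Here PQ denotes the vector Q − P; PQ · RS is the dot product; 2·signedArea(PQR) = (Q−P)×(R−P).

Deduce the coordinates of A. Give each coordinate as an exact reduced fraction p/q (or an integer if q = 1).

A = (7, 10)

1. A_x = 7  [BC ∥ AD ∩ CD ∥ BA]
2. A_y = 10  [BC ∥ AD ∩ CD ∥ BA]
   → A = (7, 10)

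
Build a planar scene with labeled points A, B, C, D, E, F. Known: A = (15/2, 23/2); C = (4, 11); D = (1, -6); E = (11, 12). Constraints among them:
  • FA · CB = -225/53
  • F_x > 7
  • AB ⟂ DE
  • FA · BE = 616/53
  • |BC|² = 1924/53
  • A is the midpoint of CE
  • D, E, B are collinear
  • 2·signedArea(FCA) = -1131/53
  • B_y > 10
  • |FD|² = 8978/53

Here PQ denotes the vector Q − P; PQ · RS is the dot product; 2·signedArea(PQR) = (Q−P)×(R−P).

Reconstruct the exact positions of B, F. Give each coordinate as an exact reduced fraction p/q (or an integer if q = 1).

1. B_x = 528/53  [D, E, B are collinear ∩ AB ⟂ DE]
2. B_y = 537/53  [D, E, B are collinear ∩ AB ⟂ DE]
   → B = (528/53, 537/53)
3. F_x = 388/53  [2·signedArea(FCA) = -1131/53 ∩ FA · CB = -225/53]
4. F_y = 285/53  [2·signedArea(FCA) = -1131/53 ∩ FA · CB = -225/53]
   → F = (388/53, 285/53)

B = (528/53, 537/53)
F = (388/53, 285/53)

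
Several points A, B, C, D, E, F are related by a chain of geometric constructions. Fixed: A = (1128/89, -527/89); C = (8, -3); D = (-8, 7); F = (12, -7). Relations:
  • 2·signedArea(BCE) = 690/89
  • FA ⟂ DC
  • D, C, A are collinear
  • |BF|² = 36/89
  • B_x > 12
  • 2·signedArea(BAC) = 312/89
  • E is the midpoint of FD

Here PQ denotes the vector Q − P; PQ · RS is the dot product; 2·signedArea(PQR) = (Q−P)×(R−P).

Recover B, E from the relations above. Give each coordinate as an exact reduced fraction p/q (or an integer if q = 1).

B = (1098/89, -575/89)
E = (2, 0)

1. B_x = 1098/89  [line -260/89·x + -416/89·y + 520/89 = 0 ∩ |BF|² = 36/89]
2. B_y = -575/89  [line -260/89·x + -416/89·y + 520/89 = 0 ∩ |BF|² = 36/89]
   → B = (1098/89, -575/89)
3. E_x = 2  [2·signedArea(BCE) = 690/89 ∩ E is the midpoint of FD]
4. E_y = 0  [2·signedArea(BCE) = 690/89 ∩ E is the midpoint of FD]
   → E = (2, 0)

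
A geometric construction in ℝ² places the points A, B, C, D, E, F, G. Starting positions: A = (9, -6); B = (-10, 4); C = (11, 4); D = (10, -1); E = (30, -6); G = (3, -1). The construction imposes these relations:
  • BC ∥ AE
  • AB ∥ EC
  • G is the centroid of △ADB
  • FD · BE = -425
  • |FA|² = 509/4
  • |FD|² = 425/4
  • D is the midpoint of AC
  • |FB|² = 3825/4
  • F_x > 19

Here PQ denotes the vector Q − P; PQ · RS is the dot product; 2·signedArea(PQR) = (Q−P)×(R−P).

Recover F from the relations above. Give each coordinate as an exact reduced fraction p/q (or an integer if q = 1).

1. F_x = 20  [line -40·x + 10·y + 835 = 0 ∩ |FD|² = 425/4]
2. F_y = -7/2  [line -40·x + 10·y + 835 = 0 ∩ |FD|² = 425/4]
   → F = (20, -7/2)

F = (20, -7/2)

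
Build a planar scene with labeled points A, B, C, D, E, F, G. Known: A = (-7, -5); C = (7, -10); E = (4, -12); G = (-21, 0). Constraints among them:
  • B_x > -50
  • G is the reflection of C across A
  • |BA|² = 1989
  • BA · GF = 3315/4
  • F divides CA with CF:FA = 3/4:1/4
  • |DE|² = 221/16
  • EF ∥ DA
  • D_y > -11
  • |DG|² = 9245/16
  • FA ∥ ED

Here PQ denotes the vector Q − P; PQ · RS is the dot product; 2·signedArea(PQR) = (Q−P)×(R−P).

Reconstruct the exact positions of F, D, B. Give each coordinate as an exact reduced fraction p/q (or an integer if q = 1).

1. F_x = -7/2  [F divides CA with CF:FA = 3/4:1/4]
2. F_y = -25/4  [F divides CA with CF:FA = 3/4:1/4]
   → F = (-7/2, -25/4)
3. D_x = 1/2  [EF ∥ DA ∩ FA ∥ ED]
4. D_y = -43/4  [EF ∥ DA ∩ FA ∥ ED]
   → D = (1/2, -43/4)
5. B_x = -49  [line -35/2·x + 25/4·y + -920 = 0 ∩ |BA|² = 1989]
6. B_y = 10  [line -35/2·x + 25/4·y + -920 = 0 ∩ |BA|² = 1989]
   → B = (-49, 10)

B = (-49, 10)
D = (1/2, -43/4)
F = (-7/2, -25/4)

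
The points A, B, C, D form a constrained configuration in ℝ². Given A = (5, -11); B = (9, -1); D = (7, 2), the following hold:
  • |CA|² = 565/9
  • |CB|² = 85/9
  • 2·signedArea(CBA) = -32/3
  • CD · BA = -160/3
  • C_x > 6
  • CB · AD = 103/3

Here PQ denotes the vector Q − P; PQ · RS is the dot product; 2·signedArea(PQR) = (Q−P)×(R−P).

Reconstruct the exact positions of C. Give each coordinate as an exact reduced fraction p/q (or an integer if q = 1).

1. C_x = 7  [2·signedArea(CBA) = -32/3 ∩ CB · AD = 103/3]
2. C_y = -10/3  [2·signedArea(CBA) = -32/3 ∩ CB · AD = 103/3]
   → C = (7, -10/3)

C = (7, -10/3)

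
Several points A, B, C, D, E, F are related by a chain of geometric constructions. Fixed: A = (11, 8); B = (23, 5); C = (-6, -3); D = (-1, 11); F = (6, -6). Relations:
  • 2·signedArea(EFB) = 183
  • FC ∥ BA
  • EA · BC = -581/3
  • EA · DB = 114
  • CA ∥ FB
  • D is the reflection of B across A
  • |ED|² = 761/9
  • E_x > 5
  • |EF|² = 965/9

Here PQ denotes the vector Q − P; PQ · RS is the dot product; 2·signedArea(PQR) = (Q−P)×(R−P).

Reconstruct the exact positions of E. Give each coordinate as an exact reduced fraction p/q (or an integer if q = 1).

1. E_x = 16/3  [2·signedArea(EFB) = 183 ∩ EA · BC = -581/3]
2. E_y = 13/3  [2·signedArea(EFB) = 183 ∩ EA · BC = -581/3]
   → E = (16/3, 13/3)

E = (16/3, 13/3)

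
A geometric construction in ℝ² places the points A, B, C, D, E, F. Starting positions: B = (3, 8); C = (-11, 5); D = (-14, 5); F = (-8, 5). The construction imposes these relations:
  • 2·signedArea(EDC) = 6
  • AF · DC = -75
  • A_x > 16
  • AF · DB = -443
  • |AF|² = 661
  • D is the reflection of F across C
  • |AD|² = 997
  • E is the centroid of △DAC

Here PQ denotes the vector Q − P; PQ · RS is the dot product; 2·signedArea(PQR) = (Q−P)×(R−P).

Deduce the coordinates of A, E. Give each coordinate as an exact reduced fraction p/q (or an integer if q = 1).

A = (17, 11)
E = (-8/3, 7)

1. A_x = 17  [AF · DB = -443 ∩ AF · DC = -75]
2. A_y = 11  [AF · DB = -443 ∩ AF · DC = -75]
   → A = (17, 11)
3. E_x = -8/3  [E is the centroid of △DAC]
4. E_y = 7  [E is the centroid of △DAC]
   → E = (-8/3, 7)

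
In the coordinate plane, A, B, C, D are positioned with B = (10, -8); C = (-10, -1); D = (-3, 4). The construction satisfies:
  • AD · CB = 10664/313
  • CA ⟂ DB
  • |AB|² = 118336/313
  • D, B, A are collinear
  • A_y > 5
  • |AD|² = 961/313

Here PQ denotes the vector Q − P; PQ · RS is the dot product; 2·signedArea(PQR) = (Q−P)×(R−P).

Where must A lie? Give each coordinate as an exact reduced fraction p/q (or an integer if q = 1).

A = (-1342/313, 1624/313)

1. A_x = -1342/313  [D, B, A are collinear ∩ CA ⟂ DB]
2. A_y = 1624/313  [D, B, A are collinear ∩ CA ⟂ DB]
   → A = (-1342/313, 1624/313)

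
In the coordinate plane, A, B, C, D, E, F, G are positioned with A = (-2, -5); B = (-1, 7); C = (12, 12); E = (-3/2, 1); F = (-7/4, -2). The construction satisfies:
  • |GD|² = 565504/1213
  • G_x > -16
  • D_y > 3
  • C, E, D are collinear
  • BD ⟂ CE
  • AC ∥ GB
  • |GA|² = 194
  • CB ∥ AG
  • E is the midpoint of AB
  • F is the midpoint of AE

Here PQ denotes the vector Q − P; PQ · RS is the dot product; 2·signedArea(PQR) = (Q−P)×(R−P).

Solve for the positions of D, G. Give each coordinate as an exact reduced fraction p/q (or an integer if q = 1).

1. D_x = 2109/1213  [C, E, D are collinear ∩ BD ⟂ CE]
2. D_y = 4414/1213  [C, E, D are collinear ∩ BD ⟂ CE]
   → D = (2109/1213, 4414/1213)
3. G_x = -15  [AC ∥ GB ∩ CB ∥ AG]
4. G_y = -10  [AC ∥ GB ∩ CB ∥ AG]
   → G = (-15, -10)

D = (2109/1213, 4414/1213)
G = (-15, -10)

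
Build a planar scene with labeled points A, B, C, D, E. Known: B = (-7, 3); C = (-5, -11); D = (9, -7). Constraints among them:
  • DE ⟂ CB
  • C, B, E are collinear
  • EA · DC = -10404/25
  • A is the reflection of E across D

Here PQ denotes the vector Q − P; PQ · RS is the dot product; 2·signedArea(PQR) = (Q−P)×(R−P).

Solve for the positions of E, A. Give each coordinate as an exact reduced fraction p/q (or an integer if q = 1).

A = (582/25, -124/25)
E = (-132/25, -226/25)

1. E_x = -132/25  [C, B, E are collinear ∩ DE ⟂ CB]
2. E_y = -226/25  [C, B, E are collinear ∩ DE ⟂ CB]
   → E = (-132/25, -226/25)
3. A_x = 582/25  [A is the reflection of E across D]
4. A_y = -124/25  [A is the reflection of E across D]
   → A = (582/25, -124/25)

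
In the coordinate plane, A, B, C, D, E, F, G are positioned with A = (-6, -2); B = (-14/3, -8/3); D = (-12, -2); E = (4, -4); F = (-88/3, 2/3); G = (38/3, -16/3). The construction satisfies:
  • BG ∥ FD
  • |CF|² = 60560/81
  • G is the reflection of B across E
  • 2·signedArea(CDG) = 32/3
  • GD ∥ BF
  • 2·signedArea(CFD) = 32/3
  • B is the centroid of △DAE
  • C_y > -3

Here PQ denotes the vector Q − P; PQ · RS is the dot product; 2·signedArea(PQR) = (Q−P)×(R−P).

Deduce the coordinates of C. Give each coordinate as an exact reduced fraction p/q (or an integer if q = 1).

C = (-20/9, -26/9)

1. C_x = -20/9  [2·signedArea(CFD) = 32/3 ∩ 2·signedArea(CDG) = 32/3]
2. C_y = -26/9  [2·signedArea(CFD) = 32/3 ∩ 2·signedArea(CDG) = 32/3]
   → C = (-20/9, -26/9)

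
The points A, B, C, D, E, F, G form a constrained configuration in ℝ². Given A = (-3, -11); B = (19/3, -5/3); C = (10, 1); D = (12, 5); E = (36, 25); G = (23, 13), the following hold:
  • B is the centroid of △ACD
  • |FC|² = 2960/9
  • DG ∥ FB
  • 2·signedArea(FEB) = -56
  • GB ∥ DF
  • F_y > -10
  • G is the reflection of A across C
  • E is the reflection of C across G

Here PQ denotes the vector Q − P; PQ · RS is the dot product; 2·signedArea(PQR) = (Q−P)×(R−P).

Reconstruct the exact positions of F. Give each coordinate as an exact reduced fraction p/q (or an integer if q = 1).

F = (-14/3, -29/3)

1. F_x = -14/3  [DG ∥ FB ∩ GB ∥ DF]
2. F_y = -29/3  [DG ∥ FB ∩ GB ∥ DF]
   → F = (-14/3, -29/3)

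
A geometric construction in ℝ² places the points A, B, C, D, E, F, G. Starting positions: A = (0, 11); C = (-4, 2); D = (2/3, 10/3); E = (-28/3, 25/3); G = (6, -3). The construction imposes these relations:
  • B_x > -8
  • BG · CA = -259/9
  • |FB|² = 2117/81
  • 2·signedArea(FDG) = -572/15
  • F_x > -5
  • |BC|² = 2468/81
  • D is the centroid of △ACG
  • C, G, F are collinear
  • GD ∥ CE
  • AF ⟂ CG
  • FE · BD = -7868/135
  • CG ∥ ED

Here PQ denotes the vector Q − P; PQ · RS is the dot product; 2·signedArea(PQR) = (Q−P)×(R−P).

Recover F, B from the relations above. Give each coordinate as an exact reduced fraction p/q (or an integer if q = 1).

B = (-68/9, 56/9)
F = (-22/5, 11/5)

1. F_x = -22/5  [C, G, F are collinear ∩ AF ⟂ CG]
2. F_y = 11/5  [C, G, F are collinear ∩ AF ⟂ CG]
   → F = (-22/5, 11/5)
3. B_x = -68/9  [BG · CA = -259/9 ∩ FE · BD = -7868/135]
4. B_y = 56/9  [BG · CA = -259/9 ∩ FE · BD = -7868/135]
   → B = (-68/9, 56/9)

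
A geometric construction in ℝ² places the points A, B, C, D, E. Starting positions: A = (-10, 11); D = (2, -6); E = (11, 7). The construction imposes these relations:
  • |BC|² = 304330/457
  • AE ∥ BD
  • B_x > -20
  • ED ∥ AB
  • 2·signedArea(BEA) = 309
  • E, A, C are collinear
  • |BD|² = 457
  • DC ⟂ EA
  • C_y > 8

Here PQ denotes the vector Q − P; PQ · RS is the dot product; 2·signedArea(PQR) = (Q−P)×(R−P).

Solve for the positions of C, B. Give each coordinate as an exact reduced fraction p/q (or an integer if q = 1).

B = (-19, -2)
C = (2150/457, 3747/457)

1. C_x = 2150/457  [E, A, C are collinear ∩ DC ⟂ EA]
2. C_y = 3747/457  [E, A, C are collinear ∩ DC ⟂ EA]
   → C = (2150/457, 3747/457)
3. B_x = -19  [AE ∥ BD ∩ ED ∥ AB]
4. B_y = -2  [AE ∥ BD ∩ ED ∥ AB]
   → B = (-19, -2)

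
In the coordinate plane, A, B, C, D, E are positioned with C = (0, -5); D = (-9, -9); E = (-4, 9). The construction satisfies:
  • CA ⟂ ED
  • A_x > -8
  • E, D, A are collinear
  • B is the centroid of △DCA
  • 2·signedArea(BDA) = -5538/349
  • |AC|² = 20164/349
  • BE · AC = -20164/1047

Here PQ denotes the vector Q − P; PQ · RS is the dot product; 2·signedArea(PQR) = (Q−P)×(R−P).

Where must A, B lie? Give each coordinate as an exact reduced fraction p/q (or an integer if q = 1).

A = (-2556/349, -1035/349)
B = (-1899/349, -5921/1047)

1. A_x = -2556/349  [E, D, A are collinear ∩ CA ⟂ ED]
2. A_y = -1035/349  [E, D, A are collinear ∩ CA ⟂ ED]
   → A = (-2556/349, -1035/349)
3. B_x = -1899/349  [B is the centroid of △DCA]
4. B_y = -5921/1047  [B is the centroid of △DCA]
   → B = (-1899/349, -5921/1047)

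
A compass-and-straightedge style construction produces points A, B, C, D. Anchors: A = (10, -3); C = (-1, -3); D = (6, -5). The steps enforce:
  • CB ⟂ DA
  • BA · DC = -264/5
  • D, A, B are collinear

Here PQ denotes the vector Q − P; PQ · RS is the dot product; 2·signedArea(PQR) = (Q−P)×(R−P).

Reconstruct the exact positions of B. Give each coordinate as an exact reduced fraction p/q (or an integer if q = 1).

B = (6/5, -37/5)

1. B_x = 6/5  [D, A, B are collinear ∩ CB ⟂ DA]
2. B_y = -37/5  [D, A, B are collinear ∩ CB ⟂ DA]
   → B = (6/5, -37/5)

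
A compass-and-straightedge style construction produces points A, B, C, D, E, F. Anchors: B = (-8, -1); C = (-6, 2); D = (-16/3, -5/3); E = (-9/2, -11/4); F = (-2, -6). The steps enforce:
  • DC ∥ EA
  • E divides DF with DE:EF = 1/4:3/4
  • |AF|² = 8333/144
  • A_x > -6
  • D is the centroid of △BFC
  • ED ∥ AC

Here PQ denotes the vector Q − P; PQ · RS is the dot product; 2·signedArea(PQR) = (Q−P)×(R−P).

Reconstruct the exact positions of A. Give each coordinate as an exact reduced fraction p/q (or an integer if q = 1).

1. A_x = -31/6  [ED ∥ AC ∩ DC ∥ EA]
2. A_y = 11/12  [ED ∥ AC ∩ DC ∥ EA]
   → A = (-31/6, 11/12)

A = (-31/6, 11/12)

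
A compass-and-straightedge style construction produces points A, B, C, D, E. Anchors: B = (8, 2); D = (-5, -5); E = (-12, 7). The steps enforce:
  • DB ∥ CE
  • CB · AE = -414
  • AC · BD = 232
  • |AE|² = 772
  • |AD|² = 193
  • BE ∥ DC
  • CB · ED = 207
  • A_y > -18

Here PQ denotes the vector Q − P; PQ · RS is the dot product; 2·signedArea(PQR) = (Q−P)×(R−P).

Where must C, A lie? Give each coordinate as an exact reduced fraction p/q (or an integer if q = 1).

1. C_x = -25  [DB ∥ CE ∩ BE ∥ DC]
2. C_y = 0  [DB ∥ CE ∩ BE ∥ DC]
   → C = (-25, 0)
3. A_x = 2  [AC · BD = 232 ∩ CB · AE = -414]
4. A_y = -17  [AC · BD = 232 ∩ CB · AE = -414]
   → A = (2, -17)

A = (2, -17)
C = (-25, 0)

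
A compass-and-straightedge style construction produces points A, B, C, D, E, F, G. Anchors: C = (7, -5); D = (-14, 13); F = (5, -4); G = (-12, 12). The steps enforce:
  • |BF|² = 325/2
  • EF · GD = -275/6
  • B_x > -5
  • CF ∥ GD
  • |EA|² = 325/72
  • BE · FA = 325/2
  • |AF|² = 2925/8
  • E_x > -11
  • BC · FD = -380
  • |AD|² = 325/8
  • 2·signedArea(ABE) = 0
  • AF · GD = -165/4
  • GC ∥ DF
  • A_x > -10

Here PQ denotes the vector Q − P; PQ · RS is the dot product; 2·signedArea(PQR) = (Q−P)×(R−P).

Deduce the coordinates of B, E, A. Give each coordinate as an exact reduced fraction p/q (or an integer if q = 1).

1. B_x = -9/2  [line 19·x + -17·y + 162 = 0 ∩ |BF|² = 325/2]
2. B_y = 9/2  [line 19·x + -17·y + 162 = 0 ∩ |BF|² = 325/2]
   → B = (-9/2, 9/2)
3. A_x = -37/4  [line 2·x + -1·y + 109/4 = 0 ∩ |AF|² = 2925/8]
4. A_y = 35/4  [line 2·x + -1·y + 109/4 = 0 ∩ |AF|² = 2925/8]
   → A = (-37/4, 35/4)
5. E_x = -65/6  [EF · GD = -275/6 ∩ 2·signedArea(ABE) = 0]
6. E_y = 61/6  [EF · GD = -275/6 ∩ 2·signedArea(ABE) = 0]
   → E = (-65/6, 61/6)

A = (-37/4, 35/4)
B = (-9/2, 9/2)
E = (-65/6, 61/6)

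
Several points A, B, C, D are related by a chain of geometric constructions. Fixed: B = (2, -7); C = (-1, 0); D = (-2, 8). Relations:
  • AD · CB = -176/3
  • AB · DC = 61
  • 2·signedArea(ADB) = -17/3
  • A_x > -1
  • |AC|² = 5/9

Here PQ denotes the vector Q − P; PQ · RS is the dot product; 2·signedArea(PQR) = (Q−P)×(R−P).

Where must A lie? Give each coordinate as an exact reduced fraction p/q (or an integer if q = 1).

1. A_x = -1/3  [AD · CB = -176/3 ∩ AB · DC = 61]
2. A_y = 1/3  [AD · CB = -176/3 ∩ AB · DC = 61]
   → A = (-1/3, 1/3)

A = (-1/3, 1/3)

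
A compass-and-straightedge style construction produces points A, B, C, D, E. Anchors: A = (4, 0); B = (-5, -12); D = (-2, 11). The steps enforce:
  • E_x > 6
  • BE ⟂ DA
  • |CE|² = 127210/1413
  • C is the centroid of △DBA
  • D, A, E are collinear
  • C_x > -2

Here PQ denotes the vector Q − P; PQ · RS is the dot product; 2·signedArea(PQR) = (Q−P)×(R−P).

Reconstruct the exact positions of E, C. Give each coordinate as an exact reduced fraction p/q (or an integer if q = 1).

1. E_x = 1096/157  [D, A, E are collinear ∩ BE ⟂ DA]
2. E_y = -858/157  [D, A, E are collinear ∩ BE ⟂ DA]
   → E = (1096/157, -858/157)
3. C_x = -1  [C is the centroid of △DBA]
4. C_y = -1/3  [C is the centroid of △DBA]
   → C = (-1, -1/3)

C = (-1, -1/3)
E = (1096/157, -858/157)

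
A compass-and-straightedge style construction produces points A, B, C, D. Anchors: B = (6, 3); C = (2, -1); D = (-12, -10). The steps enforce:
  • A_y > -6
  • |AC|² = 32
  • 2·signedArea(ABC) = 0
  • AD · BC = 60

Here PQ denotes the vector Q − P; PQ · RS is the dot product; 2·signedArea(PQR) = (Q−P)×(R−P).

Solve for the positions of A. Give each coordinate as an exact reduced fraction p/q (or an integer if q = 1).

1. A_x = -2  [2·signedArea(ABC) = 0 ∩ AD · BC = 60]
2. A_y = -5  [2·signedArea(ABC) = 0 ∩ AD · BC = 60]
   → A = (-2, -5)

A = (-2, -5)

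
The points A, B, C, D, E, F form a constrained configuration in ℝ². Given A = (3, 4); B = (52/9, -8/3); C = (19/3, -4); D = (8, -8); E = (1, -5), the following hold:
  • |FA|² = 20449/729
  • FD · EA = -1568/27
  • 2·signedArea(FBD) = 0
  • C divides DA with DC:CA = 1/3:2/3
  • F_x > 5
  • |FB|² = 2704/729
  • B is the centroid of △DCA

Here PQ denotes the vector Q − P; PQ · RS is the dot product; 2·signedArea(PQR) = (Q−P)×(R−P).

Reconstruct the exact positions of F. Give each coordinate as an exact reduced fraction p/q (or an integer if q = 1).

F = (136/27, -8/9)

1. F_x = 136/27  [2·signedArea(FBD) = 0 ∩ FD · EA = -1568/27]
2. F_y = -8/9  [2·signedArea(FBD) = 0 ∩ FD · EA = -1568/27]
   → F = (136/27, -8/9)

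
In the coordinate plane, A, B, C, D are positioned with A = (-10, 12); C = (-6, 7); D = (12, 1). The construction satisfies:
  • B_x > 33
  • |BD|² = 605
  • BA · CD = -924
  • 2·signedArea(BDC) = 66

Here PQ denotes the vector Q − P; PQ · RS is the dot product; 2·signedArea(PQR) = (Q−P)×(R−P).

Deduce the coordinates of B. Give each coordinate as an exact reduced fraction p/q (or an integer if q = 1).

1. B_x = 34  [2·signedArea(BDC) = 66 ∩ BA · CD = -924]
2. B_y = -10  [2·signedArea(BDC) = 66 ∩ BA · CD = -924]
   → B = (34, -10)

B = (34, -10)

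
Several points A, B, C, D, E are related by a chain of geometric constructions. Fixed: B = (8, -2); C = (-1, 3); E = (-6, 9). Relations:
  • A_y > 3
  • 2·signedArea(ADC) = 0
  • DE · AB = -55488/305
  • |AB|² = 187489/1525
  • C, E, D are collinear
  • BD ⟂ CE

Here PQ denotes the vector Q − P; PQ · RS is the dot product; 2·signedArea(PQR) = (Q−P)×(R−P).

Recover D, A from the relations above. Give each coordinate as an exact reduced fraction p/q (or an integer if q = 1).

A = (-94/61, 1113/305)
D = (314/61, -267/61)

1. D_x = 314/61  [C, E, D are collinear ∩ BD ⟂ CE]
2. D_y = -267/61  [C, E, D are collinear ∩ BD ⟂ CE]
   → D = (314/61, -267/61)
3. A_x = -94/61  [2·signedArea(ADC) = 0 ∩ DE · AB = -55488/305]
4. A_y = 1113/305  [2·signedArea(ADC) = 0 ∩ DE · AB = -55488/305]
   → A = (-94/61, 1113/305)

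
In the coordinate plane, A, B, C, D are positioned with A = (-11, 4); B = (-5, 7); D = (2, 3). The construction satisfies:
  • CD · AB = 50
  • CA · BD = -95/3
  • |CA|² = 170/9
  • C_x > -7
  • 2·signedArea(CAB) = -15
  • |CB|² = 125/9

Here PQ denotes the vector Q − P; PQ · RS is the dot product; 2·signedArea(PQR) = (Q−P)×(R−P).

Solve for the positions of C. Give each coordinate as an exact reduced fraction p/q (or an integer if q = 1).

1. C_x = -20/3  [2·signedArea(CAB) = -15 ∩ CA · BD = -95/3]
2. C_y = 11/3  [2·signedArea(CAB) = -15 ∩ CA · BD = -95/3]
   → C = (-20/3, 11/3)

C = (-20/3, 11/3)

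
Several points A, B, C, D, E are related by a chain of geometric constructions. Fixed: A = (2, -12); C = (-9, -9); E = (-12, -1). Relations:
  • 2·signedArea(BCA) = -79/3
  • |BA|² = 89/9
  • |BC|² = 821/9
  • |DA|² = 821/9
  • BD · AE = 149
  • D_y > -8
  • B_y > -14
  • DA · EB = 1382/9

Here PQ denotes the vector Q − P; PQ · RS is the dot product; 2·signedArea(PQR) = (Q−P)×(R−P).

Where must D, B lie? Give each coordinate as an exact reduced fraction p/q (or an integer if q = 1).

1. B_x = -2/3  [line 3·x + 11·y + 457/3 = 0 ∩ |BA|² = 89/9]
2. B_y = -41/3  [line 3·x + 11·y + 457/3 = 0 ∩ |BA|² = 89/9]
   → B = (-2/3, -41/3)
3. D_x = -19/3  [DA · EB = 1382/9 ∩ BD · AE = 149]
4. D_y = -22/3  [DA · EB = 1382/9 ∩ BD · AE = 149]
   → D = (-19/3, -22/3)

B = (-2/3, -41/3)
D = (-19/3, -22/3)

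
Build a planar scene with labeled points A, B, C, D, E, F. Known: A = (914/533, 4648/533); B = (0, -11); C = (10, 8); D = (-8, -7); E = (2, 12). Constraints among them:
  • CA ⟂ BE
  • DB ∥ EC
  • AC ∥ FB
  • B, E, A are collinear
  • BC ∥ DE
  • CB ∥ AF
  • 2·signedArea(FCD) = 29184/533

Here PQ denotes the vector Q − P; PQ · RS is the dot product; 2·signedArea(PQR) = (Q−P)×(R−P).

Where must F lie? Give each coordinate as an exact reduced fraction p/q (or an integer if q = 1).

F = (-4416/533, -5479/533)

1. F_x = -4416/533  [AC ∥ FB ∩ CB ∥ AF]
2. F_y = -5479/533  [AC ∥ FB ∩ CB ∥ AF]
   → F = (-4416/533, -5479/533)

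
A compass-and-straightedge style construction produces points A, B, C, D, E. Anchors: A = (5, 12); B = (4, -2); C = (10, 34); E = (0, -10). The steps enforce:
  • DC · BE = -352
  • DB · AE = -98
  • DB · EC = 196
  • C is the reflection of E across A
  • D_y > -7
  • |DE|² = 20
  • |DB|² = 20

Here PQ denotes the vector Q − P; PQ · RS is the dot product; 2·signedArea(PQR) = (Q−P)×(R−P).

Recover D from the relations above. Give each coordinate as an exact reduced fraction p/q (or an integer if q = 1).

1. D_x = 2  [DB · EC = 196 ∩ DC · BE = -352]
2. D_y = -6  [DB · EC = 196 ∩ DC · BE = -352]
   → D = (2, -6)

D = (2, -6)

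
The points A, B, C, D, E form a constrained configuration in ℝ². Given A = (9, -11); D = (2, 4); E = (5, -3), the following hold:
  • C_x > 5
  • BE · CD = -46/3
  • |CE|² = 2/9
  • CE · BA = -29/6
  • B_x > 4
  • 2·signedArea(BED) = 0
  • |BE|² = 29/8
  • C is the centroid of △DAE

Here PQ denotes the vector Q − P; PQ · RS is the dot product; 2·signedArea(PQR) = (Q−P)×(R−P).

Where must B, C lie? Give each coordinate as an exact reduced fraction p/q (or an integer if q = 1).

B = (17/4, -5/4)
C = (16/3, -10/3)

1. C_x = 16/3  [C is the centroid of △DAE]
2. C_y = -10/3  [C is the centroid of △DAE]
   → C = (16/3, -10/3)
3. B_x = 17/4  [2·signedArea(BED) = 0 ∩ CE · BA = -29/6]
4. B_y = -5/4  [2·signedArea(BED) = 0 ∩ CE · BA = -29/6]
   → B = (17/4, -5/4)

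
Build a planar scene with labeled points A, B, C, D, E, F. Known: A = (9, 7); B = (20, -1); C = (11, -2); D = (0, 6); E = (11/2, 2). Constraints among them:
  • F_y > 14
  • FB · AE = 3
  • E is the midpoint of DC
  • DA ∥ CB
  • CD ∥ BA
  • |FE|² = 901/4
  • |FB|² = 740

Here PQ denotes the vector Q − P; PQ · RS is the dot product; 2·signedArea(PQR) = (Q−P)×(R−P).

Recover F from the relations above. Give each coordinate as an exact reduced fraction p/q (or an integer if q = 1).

1. F_x = -2  [line 7/2·x + 5·y + -68 = 0 ∩ |FE|² = 901/4]
2. F_y = 15  [line 7/2·x + 5·y + -68 = 0 ∩ |FE|² = 901/4]
   → F = (-2, 15)

F = (-2, 15)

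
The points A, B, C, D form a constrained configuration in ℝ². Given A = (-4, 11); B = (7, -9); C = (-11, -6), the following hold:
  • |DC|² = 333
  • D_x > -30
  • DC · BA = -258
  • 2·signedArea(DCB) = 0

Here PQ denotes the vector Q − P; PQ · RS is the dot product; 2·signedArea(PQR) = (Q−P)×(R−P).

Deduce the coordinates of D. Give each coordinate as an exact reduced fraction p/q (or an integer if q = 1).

1. D_x = -29  [2·signedArea(DCB) = 0 ∩ DC · BA = -258]
2. D_y = -3  [2·signedArea(DCB) = 0 ∩ DC · BA = -258]
   → D = (-29, -3)

D = (-29, -3)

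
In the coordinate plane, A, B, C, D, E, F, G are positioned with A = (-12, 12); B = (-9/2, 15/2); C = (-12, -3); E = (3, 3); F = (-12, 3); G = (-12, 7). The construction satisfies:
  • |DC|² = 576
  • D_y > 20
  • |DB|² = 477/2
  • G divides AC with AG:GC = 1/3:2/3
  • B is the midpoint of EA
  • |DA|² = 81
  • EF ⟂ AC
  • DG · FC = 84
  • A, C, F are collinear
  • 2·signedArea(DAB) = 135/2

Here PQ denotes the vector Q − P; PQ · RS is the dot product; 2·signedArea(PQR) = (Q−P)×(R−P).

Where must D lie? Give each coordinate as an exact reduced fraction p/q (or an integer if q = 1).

1. D_x = -12  [2·signedArea(DAB) = 135/2 ∩ DG · FC = 84]
2. D_y = 21  [2·signedArea(DAB) = 135/2 ∩ DG · FC = 84]
   → D = (-12, 21)

D = (-12, 21)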